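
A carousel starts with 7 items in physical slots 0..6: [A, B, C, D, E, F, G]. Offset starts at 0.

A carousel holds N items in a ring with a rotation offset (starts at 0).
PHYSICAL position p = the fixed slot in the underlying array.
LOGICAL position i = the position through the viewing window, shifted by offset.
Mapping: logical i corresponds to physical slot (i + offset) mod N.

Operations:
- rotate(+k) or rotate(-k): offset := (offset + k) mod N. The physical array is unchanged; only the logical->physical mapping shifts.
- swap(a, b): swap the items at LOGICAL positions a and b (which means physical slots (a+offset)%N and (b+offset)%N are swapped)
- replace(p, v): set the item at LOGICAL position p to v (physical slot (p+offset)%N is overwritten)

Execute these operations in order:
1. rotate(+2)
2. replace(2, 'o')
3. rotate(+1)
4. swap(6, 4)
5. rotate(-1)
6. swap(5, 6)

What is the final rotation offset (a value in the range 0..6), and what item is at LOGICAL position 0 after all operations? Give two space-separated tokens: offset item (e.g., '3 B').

Answer: 2 A

Derivation:
After op 1 (rotate(+2)): offset=2, physical=[A,B,C,D,E,F,G], logical=[C,D,E,F,G,A,B]
After op 2 (replace(2, 'o')): offset=2, physical=[A,B,C,D,o,F,G], logical=[C,D,o,F,G,A,B]
After op 3 (rotate(+1)): offset=3, physical=[A,B,C,D,o,F,G], logical=[D,o,F,G,A,B,C]
After op 4 (swap(6, 4)): offset=3, physical=[C,B,A,D,o,F,G], logical=[D,o,F,G,C,B,A]
After op 5 (rotate(-1)): offset=2, physical=[C,B,A,D,o,F,G], logical=[A,D,o,F,G,C,B]
After op 6 (swap(5, 6)): offset=2, physical=[B,C,A,D,o,F,G], logical=[A,D,o,F,G,B,C]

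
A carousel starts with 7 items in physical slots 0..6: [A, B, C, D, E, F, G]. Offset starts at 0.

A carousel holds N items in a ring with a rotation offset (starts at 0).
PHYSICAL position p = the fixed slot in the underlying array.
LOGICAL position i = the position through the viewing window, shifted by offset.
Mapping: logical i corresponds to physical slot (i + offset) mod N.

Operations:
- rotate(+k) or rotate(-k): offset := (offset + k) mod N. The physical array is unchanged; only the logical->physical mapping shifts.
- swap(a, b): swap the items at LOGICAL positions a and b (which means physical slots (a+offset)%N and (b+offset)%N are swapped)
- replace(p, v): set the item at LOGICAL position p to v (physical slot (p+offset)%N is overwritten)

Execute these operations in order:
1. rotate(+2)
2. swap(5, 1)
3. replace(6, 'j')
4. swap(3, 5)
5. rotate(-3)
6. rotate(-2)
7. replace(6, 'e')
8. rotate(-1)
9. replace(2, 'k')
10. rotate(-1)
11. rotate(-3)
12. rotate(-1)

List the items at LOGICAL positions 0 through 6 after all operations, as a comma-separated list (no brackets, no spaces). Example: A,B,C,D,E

After op 1 (rotate(+2)): offset=2, physical=[A,B,C,D,E,F,G], logical=[C,D,E,F,G,A,B]
After op 2 (swap(5, 1)): offset=2, physical=[D,B,C,A,E,F,G], logical=[C,A,E,F,G,D,B]
After op 3 (replace(6, 'j')): offset=2, physical=[D,j,C,A,E,F,G], logical=[C,A,E,F,G,D,j]
After op 4 (swap(3, 5)): offset=2, physical=[F,j,C,A,E,D,G], logical=[C,A,E,D,G,F,j]
After op 5 (rotate(-3)): offset=6, physical=[F,j,C,A,E,D,G], logical=[G,F,j,C,A,E,D]
After op 6 (rotate(-2)): offset=4, physical=[F,j,C,A,E,D,G], logical=[E,D,G,F,j,C,A]
After op 7 (replace(6, 'e')): offset=4, physical=[F,j,C,e,E,D,G], logical=[E,D,G,F,j,C,e]
After op 8 (rotate(-1)): offset=3, physical=[F,j,C,e,E,D,G], logical=[e,E,D,G,F,j,C]
After op 9 (replace(2, 'k')): offset=3, physical=[F,j,C,e,E,k,G], logical=[e,E,k,G,F,j,C]
After op 10 (rotate(-1)): offset=2, physical=[F,j,C,e,E,k,G], logical=[C,e,E,k,G,F,j]
After op 11 (rotate(-3)): offset=6, physical=[F,j,C,e,E,k,G], logical=[G,F,j,C,e,E,k]
After op 12 (rotate(-1)): offset=5, physical=[F,j,C,e,E,k,G], logical=[k,G,F,j,C,e,E]

Answer: k,G,F,j,C,e,E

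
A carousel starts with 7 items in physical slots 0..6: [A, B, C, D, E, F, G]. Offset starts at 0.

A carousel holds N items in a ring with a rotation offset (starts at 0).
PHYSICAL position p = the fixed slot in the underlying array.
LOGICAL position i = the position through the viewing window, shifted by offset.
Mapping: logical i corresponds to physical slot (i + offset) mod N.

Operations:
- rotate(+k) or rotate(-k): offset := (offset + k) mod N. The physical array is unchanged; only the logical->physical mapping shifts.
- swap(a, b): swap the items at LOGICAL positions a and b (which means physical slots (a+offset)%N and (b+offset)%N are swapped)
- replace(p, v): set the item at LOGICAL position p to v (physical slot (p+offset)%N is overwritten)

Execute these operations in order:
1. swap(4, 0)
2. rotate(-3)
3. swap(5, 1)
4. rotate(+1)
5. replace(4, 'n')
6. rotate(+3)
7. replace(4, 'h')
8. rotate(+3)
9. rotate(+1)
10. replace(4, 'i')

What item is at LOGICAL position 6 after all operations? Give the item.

After op 1 (swap(4, 0)): offset=0, physical=[E,B,C,D,A,F,G], logical=[E,B,C,D,A,F,G]
After op 2 (rotate(-3)): offset=4, physical=[E,B,C,D,A,F,G], logical=[A,F,G,E,B,C,D]
After op 3 (swap(5, 1)): offset=4, physical=[E,B,F,D,A,C,G], logical=[A,C,G,E,B,F,D]
After op 4 (rotate(+1)): offset=5, physical=[E,B,F,D,A,C,G], logical=[C,G,E,B,F,D,A]
After op 5 (replace(4, 'n')): offset=5, physical=[E,B,n,D,A,C,G], logical=[C,G,E,B,n,D,A]
After op 6 (rotate(+3)): offset=1, physical=[E,B,n,D,A,C,G], logical=[B,n,D,A,C,G,E]
After op 7 (replace(4, 'h')): offset=1, physical=[E,B,n,D,A,h,G], logical=[B,n,D,A,h,G,E]
After op 8 (rotate(+3)): offset=4, physical=[E,B,n,D,A,h,G], logical=[A,h,G,E,B,n,D]
After op 9 (rotate(+1)): offset=5, physical=[E,B,n,D,A,h,G], logical=[h,G,E,B,n,D,A]
After op 10 (replace(4, 'i')): offset=5, physical=[E,B,i,D,A,h,G], logical=[h,G,E,B,i,D,A]

Answer: A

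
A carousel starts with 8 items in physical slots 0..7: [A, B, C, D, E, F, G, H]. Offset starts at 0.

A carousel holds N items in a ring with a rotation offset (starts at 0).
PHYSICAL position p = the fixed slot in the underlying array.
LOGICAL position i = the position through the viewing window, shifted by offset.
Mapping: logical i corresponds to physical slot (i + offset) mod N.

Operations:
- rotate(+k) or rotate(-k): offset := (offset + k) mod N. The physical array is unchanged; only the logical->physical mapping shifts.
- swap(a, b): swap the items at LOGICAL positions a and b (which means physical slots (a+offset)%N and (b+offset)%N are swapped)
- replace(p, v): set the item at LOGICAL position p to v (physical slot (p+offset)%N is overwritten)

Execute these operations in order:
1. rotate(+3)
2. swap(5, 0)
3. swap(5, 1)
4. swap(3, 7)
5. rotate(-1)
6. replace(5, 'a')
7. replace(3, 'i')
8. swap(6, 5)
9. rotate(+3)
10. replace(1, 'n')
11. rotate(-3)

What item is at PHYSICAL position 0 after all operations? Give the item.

After op 1 (rotate(+3)): offset=3, physical=[A,B,C,D,E,F,G,H], logical=[D,E,F,G,H,A,B,C]
After op 2 (swap(5, 0)): offset=3, physical=[D,B,C,A,E,F,G,H], logical=[A,E,F,G,H,D,B,C]
After op 3 (swap(5, 1)): offset=3, physical=[E,B,C,A,D,F,G,H], logical=[A,D,F,G,H,E,B,C]
After op 4 (swap(3, 7)): offset=3, physical=[E,B,G,A,D,F,C,H], logical=[A,D,F,C,H,E,B,G]
After op 5 (rotate(-1)): offset=2, physical=[E,B,G,A,D,F,C,H], logical=[G,A,D,F,C,H,E,B]
After op 6 (replace(5, 'a')): offset=2, physical=[E,B,G,A,D,F,C,a], logical=[G,A,D,F,C,a,E,B]
After op 7 (replace(3, 'i')): offset=2, physical=[E,B,G,A,D,i,C,a], logical=[G,A,D,i,C,a,E,B]
After op 8 (swap(6, 5)): offset=2, physical=[a,B,G,A,D,i,C,E], logical=[G,A,D,i,C,E,a,B]
After op 9 (rotate(+3)): offset=5, physical=[a,B,G,A,D,i,C,E], logical=[i,C,E,a,B,G,A,D]
After op 10 (replace(1, 'n')): offset=5, physical=[a,B,G,A,D,i,n,E], logical=[i,n,E,a,B,G,A,D]
After op 11 (rotate(-3)): offset=2, physical=[a,B,G,A,D,i,n,E], logical=[G,A,D,i,n,E,a,B]

Answer: a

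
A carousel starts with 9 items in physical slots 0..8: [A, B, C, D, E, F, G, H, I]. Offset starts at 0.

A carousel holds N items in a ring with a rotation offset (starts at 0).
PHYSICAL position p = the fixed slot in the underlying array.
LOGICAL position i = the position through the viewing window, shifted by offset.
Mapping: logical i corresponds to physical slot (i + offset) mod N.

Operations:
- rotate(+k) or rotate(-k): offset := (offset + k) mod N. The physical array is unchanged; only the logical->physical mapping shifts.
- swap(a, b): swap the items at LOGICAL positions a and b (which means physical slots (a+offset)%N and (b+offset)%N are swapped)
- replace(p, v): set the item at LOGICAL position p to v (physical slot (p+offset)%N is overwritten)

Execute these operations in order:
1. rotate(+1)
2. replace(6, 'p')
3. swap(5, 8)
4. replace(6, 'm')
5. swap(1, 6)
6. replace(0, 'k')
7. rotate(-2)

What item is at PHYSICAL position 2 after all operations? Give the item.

Answer: m

Derivation:
After op 1 (rotate(+1)): offset=1, physical=[A,B,C,D,E,F,G,H,I], logical=[B,C,D,E,F,G,H,I,A]
After op 2 (replace(6, 'p')): offset=1, physical=[A,B,C,D,E,F,G,p,I], logical=[B,C,D,E,F,G,p,I,A]
After op 3 (swap(5, 8)): offset=1, physical=[G,B,C,D,E,F,A,p,I], logical=[B,C,D,E,F,A,p,I,G]
After op 4 (replace(6, 'm')): offset=1, physical=[G,B,C,D,E,F,A,m,I], logical=[B,C,D,E,F,A,m,I,G]
After op 5 (swap(1, 6)): offset=1, physical=[G,B,m,D,E,F,A,C,I], logical=[B,m,D,E,F,A,C,I,G]
After op 6 (replace(0, 'k')): offset=1, physical=[G,k,m,D,E,F,A,C,I], logical=[k,m,D,E,F,A,C,I,G]
After op 7 (rotate(-2)): offset=8, physical=[G,k,m,D,E,F,A,C,I], logical=[I,G,k,m,D,E,F,A,C]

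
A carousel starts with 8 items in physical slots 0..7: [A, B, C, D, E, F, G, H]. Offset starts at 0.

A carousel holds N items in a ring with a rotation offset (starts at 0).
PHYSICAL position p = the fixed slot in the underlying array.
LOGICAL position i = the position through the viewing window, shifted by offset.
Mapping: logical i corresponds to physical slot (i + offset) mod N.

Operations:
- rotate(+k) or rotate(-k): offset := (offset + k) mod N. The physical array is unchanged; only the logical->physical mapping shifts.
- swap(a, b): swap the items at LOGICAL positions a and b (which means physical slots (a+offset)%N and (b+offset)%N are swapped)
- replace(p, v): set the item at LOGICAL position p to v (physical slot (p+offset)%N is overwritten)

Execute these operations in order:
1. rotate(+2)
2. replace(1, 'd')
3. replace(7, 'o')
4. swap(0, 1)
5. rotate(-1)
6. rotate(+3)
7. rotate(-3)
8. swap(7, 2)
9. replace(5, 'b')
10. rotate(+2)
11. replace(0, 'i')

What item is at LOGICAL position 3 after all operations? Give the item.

After op 1 (rotate(+2)): offset=2, physical=[A,B,C,D,E,F,G,H], logical=[C,D,E,F,G,H,A,B]
After op 2 (replace(1, 'd')): offset=2, physical=[A,B,C,d,E,F,G,H], logical=[C,d,E,F,G,H,A,B]
After op 3 (replace(7, 'o')): offset=2, physical=[A,o,C,d,E,F,G,H], logical=[C,d,E,F,G,H,A,o]
After op 4 (swap(0, 1)): offset=2, physical=[A,o,d,C,E,F,G,H], logical=[d,C,E,F,G,H,A,o]
After op 5 (rotate(-1)): offset=1, physical=[A,o,d,C,E,F,G,H], logical=[o,d,C,E,F,G,H,A]
After op 6 (rotate(+3)): offset=4, physical=[A,o,d,C,E,F,G,H], logical=[E,F,G,H,A,o,d,C]
After op 7 (rotate(-3)): offset=1, physical=[A,o,d,C,E,F,G,H], logical=[o,d,C,E,F,G,H,A]
After op 8 (swap(7, 2)): offset=1, physical=[C,o,d,A,E,F,G,H], logical=[o,d,A,E,F,G,H,C]
After op 9 (replace(5, 'b')): offset=1, physical=[C,o,d,A,E,F,b,H], logical=[o,d,A,E,F,b,H,C]
After op 10 (rotate(+2)): offset=3, physical=[C,o,d,A,E,F,b,H], logical=[A,E,F,b,H,C,o,d]
After op 11 (replace(0, 'i')): offset=3, physical=[C,o,d,i,E,F,b,H], logical=[i,E,F,b,H,C,o,d]

Answer: b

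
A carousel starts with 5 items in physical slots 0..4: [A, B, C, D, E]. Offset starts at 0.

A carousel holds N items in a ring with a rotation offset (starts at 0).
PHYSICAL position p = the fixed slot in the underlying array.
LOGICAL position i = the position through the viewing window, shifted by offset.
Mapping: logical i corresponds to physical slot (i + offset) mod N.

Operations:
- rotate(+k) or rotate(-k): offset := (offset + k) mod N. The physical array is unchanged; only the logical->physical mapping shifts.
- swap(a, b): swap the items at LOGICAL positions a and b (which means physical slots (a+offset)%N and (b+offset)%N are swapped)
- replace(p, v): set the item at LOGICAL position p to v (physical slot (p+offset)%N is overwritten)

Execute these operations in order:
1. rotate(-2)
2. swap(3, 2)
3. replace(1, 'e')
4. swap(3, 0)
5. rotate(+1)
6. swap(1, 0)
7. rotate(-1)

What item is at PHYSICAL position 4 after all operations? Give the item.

After op 1 (rotate(-2)): offset=3, physical=[A,B,C,D,E], logical=[D,E,A,B,C]
After op 2 (swap(3, 2)): offset=3, physical=[B,A,C,D,E], logical=[D,E,B,A,C]
After op 3 (replace(1, 'e')): offset=3, physical=[B,A,C,D,e], logical=[D,e,B,A,C]
After op 4 (swap(3, 0)): offset=3, physical=[B,D,C,A,e], logical=[A,e,B,D,C]
After op 5 (rotate(+1)): offset=4, physical=[B,D,C,A,e], logical=[e,B,D,C,A]
After op 6 (swap(1, 0)): offset=4, physical=[e,D,C,A,B], logical=[B,e,D,C,A]
After op 7 (rotate(-1)): offset=3, physical=[e,D,C,A,B], logical=[A,B,e,D,C]

Answer: B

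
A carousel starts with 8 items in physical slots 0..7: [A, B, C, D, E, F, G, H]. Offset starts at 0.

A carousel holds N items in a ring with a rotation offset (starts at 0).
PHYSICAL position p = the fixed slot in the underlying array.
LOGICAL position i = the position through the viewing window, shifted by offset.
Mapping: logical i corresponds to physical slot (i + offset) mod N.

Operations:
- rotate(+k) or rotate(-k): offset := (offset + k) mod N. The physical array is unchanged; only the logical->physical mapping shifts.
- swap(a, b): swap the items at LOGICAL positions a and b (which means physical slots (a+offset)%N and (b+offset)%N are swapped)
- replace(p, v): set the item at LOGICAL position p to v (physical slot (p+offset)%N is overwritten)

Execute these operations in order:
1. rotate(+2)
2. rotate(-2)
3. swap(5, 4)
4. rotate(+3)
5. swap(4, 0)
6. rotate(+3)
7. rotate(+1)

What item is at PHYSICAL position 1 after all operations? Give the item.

After op 1 (rotate(+2)): offset=2, physical=[A,B,C,D,E,F,G,H], logical=[C,D,E,F,G,H,A,B]
After op 2 (rotate(-2)): offset=0, physical=[A,B,C,D,E,F,G,H], logical=[A,B,C,D,E,F,G,H]
After op 3 (swap(5, 4)): offset=0, physical=[A,B,C,D,F,E,G,H], logical=[A,B,C,D,F,E,G,H]
After op 4 (rotate(+3)): offset=3, physical=[A,B,C,D,F,E,G,H], logical=[D,F,E,G,H,A,B,C]
After op 5 (swap(4, 0)): offset=3, physical=[A,B,C,H,F,E,G,D], logical=[H,F,E,G,D,A,B,C]
After op 6 (rotate(+3)): offset=6, physical=[A,B,C,H,F,E,G,D], logical=[G,D,A,B,C,H,F,E]
After op 7 (rotate(+1)): offset=7, physical=[A,B,C,H,F,E,G,D], logical=[D,A,B,C,H,F,E,G]

Answer: B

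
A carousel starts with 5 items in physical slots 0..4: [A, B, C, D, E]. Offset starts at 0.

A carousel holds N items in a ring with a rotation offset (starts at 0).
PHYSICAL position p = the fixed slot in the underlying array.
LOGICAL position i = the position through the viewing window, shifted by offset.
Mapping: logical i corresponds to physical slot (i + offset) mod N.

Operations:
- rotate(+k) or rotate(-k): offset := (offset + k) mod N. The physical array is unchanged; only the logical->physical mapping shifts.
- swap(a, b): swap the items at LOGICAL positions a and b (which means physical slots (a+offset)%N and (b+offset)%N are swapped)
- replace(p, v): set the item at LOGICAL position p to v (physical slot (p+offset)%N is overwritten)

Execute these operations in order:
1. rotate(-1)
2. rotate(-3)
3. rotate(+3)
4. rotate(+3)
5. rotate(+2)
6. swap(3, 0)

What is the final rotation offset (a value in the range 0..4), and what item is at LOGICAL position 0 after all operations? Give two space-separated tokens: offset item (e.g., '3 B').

After op 1 (rotate(-1)): offset=4, physical=[A,B,C,D,E], logical=[E,A,B,C,D]
After op 2 (rotate(-3)): offset=1, physical=[A,B,C,D,E], logical=[B,C,D,E,A]
After op 3 (rotate(+3)): offset=4, physical=[A,B,C,D,E], logical=[E,A,B,C,D]
After op 4 (rotate(+3)): offset=2, physical=[A,B,C,D,E], logical=[C,D,E,A,B]
After op 5 (rotate(+2)): offset=4, physical=[A,B,C,D,E], logical=[E,A,B,C,D]
After op 6 (swap(3, 0)): offset=4, physical=[A,B,E,D,C], logical=[C,A,B,E,D]

Answer: 4 C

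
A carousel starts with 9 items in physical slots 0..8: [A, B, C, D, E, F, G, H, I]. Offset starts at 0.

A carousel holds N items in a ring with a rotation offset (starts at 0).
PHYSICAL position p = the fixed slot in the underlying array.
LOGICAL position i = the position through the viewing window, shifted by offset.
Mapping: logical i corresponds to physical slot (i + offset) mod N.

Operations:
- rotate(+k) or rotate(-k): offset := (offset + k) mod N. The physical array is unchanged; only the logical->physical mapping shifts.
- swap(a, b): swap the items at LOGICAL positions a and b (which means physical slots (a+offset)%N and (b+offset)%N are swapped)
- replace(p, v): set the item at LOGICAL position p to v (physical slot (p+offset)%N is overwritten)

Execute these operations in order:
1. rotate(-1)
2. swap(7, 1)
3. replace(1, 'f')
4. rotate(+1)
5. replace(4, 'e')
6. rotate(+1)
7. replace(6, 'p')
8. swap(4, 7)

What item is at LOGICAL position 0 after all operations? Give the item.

After op 1 (rotate(-1)): offset=8, physical=[A,B,C,D,E,F,G,H,I], logical=[I,A,B,C,D,E,F,G,H]
After op 2 (swap(7, 1)): offset=8, physical=[G,B,C,D,E,F,A,H,I], logical=[I,G,B,C,D,E,F,A,H]
After op 3 (replace(1, 'f')): offset=8, physical=[f,B,C,D,E,F,A,H,I], logical=[I,f,B,C,D,E,F,A,H]
After op 4 (rotate(+1)): offset=0, physical=[f,B,C,D,E,F,A,H,I], logical=[f,B,C,D,E,F,A,H,I]
After op 5 (replace(4, 'e')): offset=0, physical=[f,B,C,D,e,F,A,H,I], logical=[f,B,C,D,e,F,A,H,I]
After op 6 (rotate(+1)): offset=1, physical=[f,B,C,D,e,F,A,H,I], logical=[B,C,D,e,F,A,H,I,f]
After op 7 (replace(6, 'p')): offset=1, physical=[f,B,C,D,e,F,A,p,I], logical=[B,C,D,e,F,A,p,I,f]
After op 8 (swap(4, 7)): offset=1, physical=[f,B,C,D,e,I,A,p,F], logical=[B,C,D,e,I,A,p,F,f]

Answer: B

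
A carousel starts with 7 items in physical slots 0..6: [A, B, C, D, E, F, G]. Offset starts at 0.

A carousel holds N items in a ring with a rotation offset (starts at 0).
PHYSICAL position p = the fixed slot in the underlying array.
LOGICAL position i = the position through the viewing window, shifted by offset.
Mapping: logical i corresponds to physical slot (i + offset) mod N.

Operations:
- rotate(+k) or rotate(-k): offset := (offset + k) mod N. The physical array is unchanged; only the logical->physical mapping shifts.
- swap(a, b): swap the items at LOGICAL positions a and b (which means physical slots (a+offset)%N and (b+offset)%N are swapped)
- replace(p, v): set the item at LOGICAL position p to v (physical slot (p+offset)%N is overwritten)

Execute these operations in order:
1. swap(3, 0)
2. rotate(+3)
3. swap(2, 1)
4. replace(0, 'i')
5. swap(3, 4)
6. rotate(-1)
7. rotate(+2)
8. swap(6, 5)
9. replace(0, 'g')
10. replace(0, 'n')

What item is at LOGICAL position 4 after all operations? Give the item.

After op 1 (swap(3, 0)): offset=0, physical=[D,B,C,A,E,F,G], logical=[D,B,C,A,E,F,G]
After op 2 (rotate(+3)): offset=3, physical=[D,B,C,A,E,F,G], logical=[A,E,F,G,D,B,C]
After op 3 (swap(2, 1)): offset=3, physical=[D,B,C,A,F,E,G], logical=[A,F,E,G,D,B,C]
After op 4 (replace(0, 'i')): offset=3, physical=[D,B,C,i,F,E,G], logical=[i,F,E,G,D,B,C]
After op 5 (swap(3, 4)): offset=3, physical=[G,B,C,i,F,E,D], logical=[i,F,E,D,G,B,C]
After op 6 (rotate(-1)): offset=2, physical=[G,B,C,i,F,E,D], logical=[C,i,F,E,D,G,B]
After op 7 (rotate(+2)): offset=4, physical=[G,B,C,i,F,E,D], logical=[F,E,D,G,B,C,i]
After op 8 (swap(6, 5)): offset=4, physical=[G,B,i,C,F,E,D], logical=[F,E,D,G,B,i,C]
After op 9 (replace(0, 'g')): offset=4, physical=[G,B,i,C,g,E,D], logical=[g,E,D,G,B,i,C]
After op 10 (replace(0, 'n')): offset=4, physical=[G,B,i,C,n,E,D], logical=[n,E,D,G,B,i,C]

Answer: B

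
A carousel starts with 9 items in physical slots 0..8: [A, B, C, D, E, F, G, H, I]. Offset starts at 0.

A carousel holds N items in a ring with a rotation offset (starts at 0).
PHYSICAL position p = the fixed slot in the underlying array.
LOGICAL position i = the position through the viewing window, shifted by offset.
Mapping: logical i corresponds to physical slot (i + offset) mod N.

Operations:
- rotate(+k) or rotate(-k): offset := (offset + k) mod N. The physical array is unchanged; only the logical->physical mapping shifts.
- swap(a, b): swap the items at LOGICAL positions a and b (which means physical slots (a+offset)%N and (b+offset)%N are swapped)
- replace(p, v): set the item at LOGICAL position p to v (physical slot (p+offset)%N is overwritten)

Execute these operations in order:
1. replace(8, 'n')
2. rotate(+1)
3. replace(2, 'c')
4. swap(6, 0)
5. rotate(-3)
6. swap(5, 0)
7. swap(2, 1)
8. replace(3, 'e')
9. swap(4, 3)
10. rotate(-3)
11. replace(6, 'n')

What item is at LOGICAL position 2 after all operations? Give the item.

After op 1 (replace(8, 'n')): offset=0, physical=[A,B,C,D,E,F,G,H,n], logical=[A,B,C,D,E,F,G,H,n]
After op 2 (rotate(+1)): offset=1, physical=[A,B,C,D,E,F,G,H,n], logical=[B,C,D,E,F,G,H,n,A]
After op 3 (replace(2, 'c')): offset=1, physical=[A,B,C,c,E,F,G,H,n], logical=[B,C,c,E,F,G,H,n,A]
After op 4 (swap(6, 0)): offset=1, physical=[A,H,C,c,E,F,G,B,n], logical=[H,C,c,E,F,G,B,n,A]
After op 5 (rotate(-3)): offset=7, physical=[A,H,C,c,E,F,G,B,n], logical=[B,n,A,H,C,c,E,F,G]
After op 6 (swap(5, 0)): offset=7, physical=[A,H,C,B,E,F,G,c,n], logical=[c,n,A,H,C,B,E,F,G]
After op 7 (swap(2, 1)): offset=7, physical=[n,H,C,B,E,F,G,c,A], logical=[c,A,n,H,C,B,E,F,G]
After op 8 (replace(3, 'e')): offset=7, physical=[n,e,C,B,E,F,G,c,A], logical=[c,A,n,e,C,B,E,F,G]
After op 9 (swap(4, 3)): offset=7, physical=[n,C,e,B,E,F,G,c,A], logical=[c,A,n,C,e,B,E,F,G]
After op 10 (rotate(-3)): offset=4, physical=[n,C,e,B,E,F,G,c,A], logical=[E,F,G,c,A,n,C,e,B]
After op 11 (replace(6, 'n')): offset=4, physical=[n,n,e,B,E,F,G,c,A], logical=[E,F,G,c,A,n,n,e,B]

Answer: G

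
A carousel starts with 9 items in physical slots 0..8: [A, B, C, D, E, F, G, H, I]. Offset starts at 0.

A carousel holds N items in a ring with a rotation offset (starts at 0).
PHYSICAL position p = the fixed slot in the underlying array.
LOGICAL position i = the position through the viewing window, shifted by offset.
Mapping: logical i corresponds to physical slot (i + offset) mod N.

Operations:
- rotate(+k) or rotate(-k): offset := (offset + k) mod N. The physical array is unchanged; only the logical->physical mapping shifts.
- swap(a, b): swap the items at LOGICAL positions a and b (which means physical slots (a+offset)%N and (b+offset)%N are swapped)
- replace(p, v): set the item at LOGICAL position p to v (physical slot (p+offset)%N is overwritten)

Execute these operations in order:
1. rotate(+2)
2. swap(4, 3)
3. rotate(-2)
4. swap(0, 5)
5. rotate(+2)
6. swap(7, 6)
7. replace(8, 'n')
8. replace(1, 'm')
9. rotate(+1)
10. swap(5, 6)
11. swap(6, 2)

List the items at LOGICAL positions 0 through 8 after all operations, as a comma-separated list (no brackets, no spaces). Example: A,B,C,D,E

Answer: m,E,G,F,H,I,A,n,C

Derivation:
After op 1 (rotate(+2)): offset=2, physical=[A,B,C,D,E,F,G,H,I], logical=[C,D,E,F,G,H,I,A,B]
After op 2 (swap(4, 3)): offset=2, physical=[A,B,C,D,E,G,F,H,I], logical=[C,D,E,G,F,H,I,A,B]
After op 3 (rotate(-2)): offset=0, physical=[A,B,C,D,E,G,F,H,I], logical=[A,B,C,D,E,G,F,H,I]
After op 4 (swap(0, 5)): offset=0, physical=[G,B,C,D,E,A,F,H,I], logical=[G,B,C,D,E,A,F,H,I]
After op 5 (rotate(+2)): offset=2, physical=[G,B,C,D,E,A,F,H,I], logical=[C,D,E,A,F,H,I,G,B]
After op 6 (swap(7, 6)): offset=2, physical=[I,B,C,D,E,A,F,H,G], logical=[C,D,E,A,F,H,G,I,B]
After op 7 (replace(8, 'n')): offset=2, physical=[I,n,C,D,E,A,F,H,G], logical=[C,D,E,A,F,H,G,I,n]
After op 8 (replace(1, 'm')): offset=2, physical=[I,n,C,m,E,A,F,H,G], logical=[C,m,E,A,F,H,G,I,n]
After op 9 (rotate(+1)): offset=3, physical=[I,n,C,m,E,A,F,H,G], logical=[m,E,A,F,H,G,I,n,C]
After op 10 (swap(5, 6)): offset=3, physical=[G,n,C,m,E,A,F,H,I], logical=[m,E,A,F,H,I,G,n,C]
After op 11 (swap(6, 2)): offset=3, physical=[A,n,C,m,E,G,F,H,I], logical=[m,E,G,F,H,I,A,n,C]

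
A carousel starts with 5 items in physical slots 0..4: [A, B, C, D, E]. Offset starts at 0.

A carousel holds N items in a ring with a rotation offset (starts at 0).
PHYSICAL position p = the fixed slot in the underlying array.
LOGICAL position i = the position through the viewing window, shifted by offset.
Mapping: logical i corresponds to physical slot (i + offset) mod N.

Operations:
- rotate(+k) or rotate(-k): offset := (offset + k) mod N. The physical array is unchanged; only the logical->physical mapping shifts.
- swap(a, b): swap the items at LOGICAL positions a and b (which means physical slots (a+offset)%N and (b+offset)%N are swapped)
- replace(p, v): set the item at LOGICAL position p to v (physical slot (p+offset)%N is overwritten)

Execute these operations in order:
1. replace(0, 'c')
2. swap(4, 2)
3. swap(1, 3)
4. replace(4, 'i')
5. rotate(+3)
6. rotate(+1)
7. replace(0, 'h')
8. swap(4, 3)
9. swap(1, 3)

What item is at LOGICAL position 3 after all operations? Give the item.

After op 1 (replace(0, 'c')): offset=0, physical=[c,B,C,D,E], logical=[c,B,C,D,E]
After op 2 (swap(4, 2)): offset=0, physical=[c,B,E,D,C], logical=[c,B,E,D,C]
After op 3 (swap(1, 3)): offset=0, physical=[c,D,E,B,C], logical=[c,D,E,B,C]
After op 4 (replace(4, 'i')): offset=0, physical=[c,D,E,B,i], logical=[c,D,E,B,i]
After op 5 (rotate(+3)): offset=3, physical=[c,D,E,B,i], logical=[B,i,c,D,E]
After op 6 (rotate(+1)): offset=4, physical=[c,D,E,B,i], logical=[i,c,D,E,B]
After op 7 (replace(0, 'h')): offset=4, physical=[c,D,E,B,h], logical=[h,c,D,E,B]
After op 8 (swap(4, 3)): offset=4, physical=[c,D,B,E,h], logical=[h,c,D,B,E]
After op 9 (swap(1, 3)): offset=4, physical=[B,D,c,E,h], logical=[h,B,D,c,E]

Answer: c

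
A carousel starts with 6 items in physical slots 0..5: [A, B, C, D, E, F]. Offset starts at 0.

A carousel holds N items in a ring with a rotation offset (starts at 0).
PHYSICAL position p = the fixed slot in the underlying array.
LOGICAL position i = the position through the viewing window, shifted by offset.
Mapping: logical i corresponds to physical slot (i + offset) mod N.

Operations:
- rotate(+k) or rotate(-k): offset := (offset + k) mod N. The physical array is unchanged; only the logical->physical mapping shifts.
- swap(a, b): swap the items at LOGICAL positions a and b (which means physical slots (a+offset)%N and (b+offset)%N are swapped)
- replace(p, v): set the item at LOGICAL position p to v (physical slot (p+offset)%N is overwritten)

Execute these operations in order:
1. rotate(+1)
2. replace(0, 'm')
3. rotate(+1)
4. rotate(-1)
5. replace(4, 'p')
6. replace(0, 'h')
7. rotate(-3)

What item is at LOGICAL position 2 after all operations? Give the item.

Answer: A

Derivation:
After op 1 (rotate(+1)): offset=1, physical=[A,B,C,D,E,F], logical=[B,C,D,E,F,A]
After op 2 (replace(0, 'm')): offset=1, physical=[A,m,C,D,E,F], logical=[m,C,D,E,F,A]
After op 3 (rotate(+1)): offset=2, physical=[A,m,C,D,E,F], logical=[C,D,E,F,A,m]
After op 4 (rotate(-1)): offset=1, physical=[A,m,C,D,E,F], logical=[m,C,D,E,F,A]
After op 5 (replace(4, 'p')): offset=1, physical=[A,m,C,D,E,p], logical=[m,C,D,E,p,A]
After op 6 (replace(0, 'h')): offset=1, physical=[A,h,C,D,E,p], logical=[h,C,D,E,p,A]
After op 7 (rotate(-3)): offset=4, physical=[A,h,C,D,E,p], logical=[E,p,A,h,C,D]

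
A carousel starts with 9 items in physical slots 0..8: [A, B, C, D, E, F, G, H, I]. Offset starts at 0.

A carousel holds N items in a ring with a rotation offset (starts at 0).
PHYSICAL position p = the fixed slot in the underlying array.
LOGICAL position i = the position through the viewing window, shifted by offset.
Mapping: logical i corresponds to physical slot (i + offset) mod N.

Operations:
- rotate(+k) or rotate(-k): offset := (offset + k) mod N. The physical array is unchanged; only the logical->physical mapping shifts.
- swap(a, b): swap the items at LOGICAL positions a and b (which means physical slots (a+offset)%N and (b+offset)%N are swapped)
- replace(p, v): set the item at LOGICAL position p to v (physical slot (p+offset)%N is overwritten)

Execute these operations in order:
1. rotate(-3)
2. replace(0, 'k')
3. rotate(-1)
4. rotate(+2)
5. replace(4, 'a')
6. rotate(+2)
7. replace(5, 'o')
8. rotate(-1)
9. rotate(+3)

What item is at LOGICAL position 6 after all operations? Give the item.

Answer: I

Derivation:
After op 1 (rotate(-3)): offset=6, physical=[A,B,C,D,E,F,G,H,I], logical=[G,H,I,A,B,C,D,E,F]
After op 2 (replace(0, 'k')): offset=6, physical=[A,B,C,D,E,F,k,H,I], logical=[k,H,I,A,B,C,D,E,F]
After op 3 (rotate(-1)): offset=5, physical=[A,B,C,D,E,F,k,H,I], logical=[F,k,H,I,A,B,C,D,E]
After op 4 (rotate(+2)): offset=7, physical=[A,B,C,D,E,F,k,H,I], logical=[H,I,A,B,C,D,E,F,k]
After op 5 (replace(4, 'a')): offset=7, physical=[A,B,a,D,E,F,k,H,I], logical=[H,I,A,B,a,D,E,F,k]
After op 6 (rotate(+2)): offset=0, physical=[A,B,a,D,E,F,k,H,I], logical=[A,B,a,D,E,F,k,H,I]
After op 7 (replace(5, 'o')): offset=0, physical=[A,B,a,D,E,o,k,H,I], logical=[A,B,a,D,E,o,k,H,I]
After op 8 (rotate(-1)): offset=8, physical=[A,B,a,D,E,o,k,H,I], logical=[I,A,B,a,D,E,o,k,H]
After op 9 (rotate(+3)): offset=2, physical=[A,B,a,D,E,o,k,H,I], logical=[a,D,E,o,k,H,I,A,B]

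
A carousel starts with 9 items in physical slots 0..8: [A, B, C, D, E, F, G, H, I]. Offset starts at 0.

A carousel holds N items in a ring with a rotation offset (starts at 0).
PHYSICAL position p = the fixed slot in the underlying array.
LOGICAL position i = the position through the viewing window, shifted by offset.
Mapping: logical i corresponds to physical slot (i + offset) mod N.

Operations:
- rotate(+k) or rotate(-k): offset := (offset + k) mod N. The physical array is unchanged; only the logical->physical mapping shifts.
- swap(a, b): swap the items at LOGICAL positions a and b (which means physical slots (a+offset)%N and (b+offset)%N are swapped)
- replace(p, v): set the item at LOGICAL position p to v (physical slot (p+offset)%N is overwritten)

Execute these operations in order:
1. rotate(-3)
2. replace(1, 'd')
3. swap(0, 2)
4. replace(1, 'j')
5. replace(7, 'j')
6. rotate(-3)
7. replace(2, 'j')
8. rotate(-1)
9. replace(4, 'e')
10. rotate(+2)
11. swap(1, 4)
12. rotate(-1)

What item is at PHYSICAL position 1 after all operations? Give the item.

After op 1 (rotate(-3)): offset=6, physical=[A,B,C,D,E,F,G,H,I], logical=[G,H,I,A,B,C,D,E,F]
After op 2 (replace(1, 'd')): offset=6, physical=[A,B,C,D,E,F,G,d,I], logical=[G,d,I,A,B,C,D,E,F]
After op 3 (swap(0, 2)): offset=6, physical=[A,B,C,D,E,F,I,d,G], logical=[I,d,G,A,B,C,D,E,F]
After op 4 (replace(1, 'j')): offset=6, physical=[A,B,C,D,E,F,I,j,G], logical=[I,j,G,A,B,C,D,E,F]
After op 5 (replace(7, 'j')): offset=6, physical=[A,B,C,D,j,F,I,j,G], logical=[I,j,G,A,B,C,D,j,F]
After op 6 (rotate(-3)): offset=3, physical=[A,B,C,D,j,F,I,j,G], logical=[D,j,F,I,j,G,A,B,C]
After op 7 (replace(2, 'j')): offset=3, physical=[A,B,C,D,j,j,I,j,G], logical=[D,j,j,I,j,G,A,B,C]
After op 8 (rotate(-1)): offset=2, physical=[A,B,C,D,j,j,I,j,G], logical=[C,D,j,j,I,j,G,A,B]
After op 9 (replace(4, 'e')): offset=2, physical=[A,B,C,D,j,j,e,j,G], logical=[C,D,j,j,e,j,G,A,B]
After op 10 (rotate(+2)): offset=4, physical=[A,B,C,D,j,j,e,j,G], logical=[j,j,e,j,G,A,B,C,D]
After op 11 (swap(1, 4)): offset=4, physical=[A,B,C,D,j,G,e,j,j], logical=[j,G,e,j,j,A,B,C,D]
After op 12 (rotate(-1)): offset=3, physical=[A,B,C,D,j,G,e,j,j], logical=[D,j,G,e,j,j,A,B,C]

Answer: B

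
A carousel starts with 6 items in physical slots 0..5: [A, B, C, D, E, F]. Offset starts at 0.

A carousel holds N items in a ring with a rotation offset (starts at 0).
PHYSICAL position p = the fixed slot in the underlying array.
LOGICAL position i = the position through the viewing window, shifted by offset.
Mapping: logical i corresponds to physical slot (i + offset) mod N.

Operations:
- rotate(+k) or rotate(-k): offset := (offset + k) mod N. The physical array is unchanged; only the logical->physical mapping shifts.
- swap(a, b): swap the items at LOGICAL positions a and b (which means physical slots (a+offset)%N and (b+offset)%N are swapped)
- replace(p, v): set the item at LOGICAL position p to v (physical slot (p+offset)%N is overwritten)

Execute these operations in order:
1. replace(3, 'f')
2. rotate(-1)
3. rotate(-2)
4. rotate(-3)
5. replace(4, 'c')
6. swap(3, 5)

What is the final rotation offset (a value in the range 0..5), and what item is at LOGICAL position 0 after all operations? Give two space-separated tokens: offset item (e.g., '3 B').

After op 1 (replace(3, 'f')): offset=0, physical=[A,B,C,f,E,F], logical=[A,B,C,f,E,F]
After op 2 (rotate(-1)): offset=5, physical=[A,B,C,f,E,F], logical=[F,A,B,C,f,E]
After op 3 (rotate(-2)): offset=3, physical=[A,B,C,f,E,F], logical=[f,E,F,A,B,C]
After op 4 (rotate(-3)): offset=0, physical=[A,B,C,f,E,F], logical=[A,B,C,f,E,F]
After op 5 (replace(4, 'c')): offset=0, physical=[A,B,C,f,c,F], logical=[A,B,C,f,c,F]
After op 6 (swap(3, 5)): offset=0, physical=[A,B,C,F,c,f], logical=[A,B,C,F,c,f]

Answer: 0 A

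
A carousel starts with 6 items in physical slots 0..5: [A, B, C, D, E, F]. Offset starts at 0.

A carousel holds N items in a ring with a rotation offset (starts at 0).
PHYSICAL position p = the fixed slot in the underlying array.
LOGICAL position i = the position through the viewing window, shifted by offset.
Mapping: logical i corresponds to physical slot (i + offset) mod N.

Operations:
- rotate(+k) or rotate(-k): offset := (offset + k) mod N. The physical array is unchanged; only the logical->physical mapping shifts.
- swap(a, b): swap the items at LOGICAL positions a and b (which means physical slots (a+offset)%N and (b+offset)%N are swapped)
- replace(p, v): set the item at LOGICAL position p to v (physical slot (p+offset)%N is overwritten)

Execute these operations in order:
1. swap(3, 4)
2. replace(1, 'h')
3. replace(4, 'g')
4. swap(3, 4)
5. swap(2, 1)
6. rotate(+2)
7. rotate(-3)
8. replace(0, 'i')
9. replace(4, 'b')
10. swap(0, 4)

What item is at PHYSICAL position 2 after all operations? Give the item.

Answer: h

Derivation:
After op 1 (swap(3, 4)): offset=0, physical=[A,B,C,E,D,F], logical=[A,B,C,E,D,F]
After op 2 (replace(1, 'h')): offset=0, physical=[A,h,C,E,D,F], logical=[A,h,C,E,D,F]
After op 3 (replace(4, 'g')): offset=0, physical=[A,h,C,E,g,F], logical=[A,h,C,E,g,F]
After op 4 (swap(3, 4)): offset=0, physical=[A,h,C,g,E,F], logical=[A,h,C,g,E,F]
After op 5 (swap(2, 1)): offset=0, physical=[A,C,h,g,E,F], logical=[A,C,h,g,E,F]
After op 6 (rotate(+2)): offset=2, physical=[A,C,h,g,E,F], logical=[h,g,E,F,A,C]
After op 7 (rotate(-3)): offset=5, physical=[A,C,h,g,E,F], logical=[F,A,C,h,g,E]
After op 8 (replace(0, 'i')): offset=5, physical=[A,C,h,g,E,i], logical=[i,A,C,h,g,E]
After op 9 (replace(4, 'b')): offset=5, physical=[A,C,h,b,E,i], logical=[i,A,C,h,b,E]
After op 10 (swap(0, 4)): offset=5, physical=[A,C,h,i,E,b], logical=[b,A,C,h,i,E]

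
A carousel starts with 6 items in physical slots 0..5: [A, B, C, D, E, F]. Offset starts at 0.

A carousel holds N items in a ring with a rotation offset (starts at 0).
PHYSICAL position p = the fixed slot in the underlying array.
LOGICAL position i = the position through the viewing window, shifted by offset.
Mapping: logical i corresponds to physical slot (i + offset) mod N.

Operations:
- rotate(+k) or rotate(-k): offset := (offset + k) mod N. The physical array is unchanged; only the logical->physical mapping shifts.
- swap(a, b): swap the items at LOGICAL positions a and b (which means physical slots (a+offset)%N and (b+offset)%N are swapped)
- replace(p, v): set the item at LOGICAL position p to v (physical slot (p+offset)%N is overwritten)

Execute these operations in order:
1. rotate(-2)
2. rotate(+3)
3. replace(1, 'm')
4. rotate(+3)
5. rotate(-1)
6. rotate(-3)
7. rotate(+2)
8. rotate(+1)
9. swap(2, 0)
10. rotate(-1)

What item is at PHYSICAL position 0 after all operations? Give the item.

Answer: A

Derivation:
After op 1 (rotate(-2)): offset=4, physical=[A,B,C,D,E,F], logical=[E,F,A,B,C,D]
After op 2 (rotate(+3)): offset=1, physical=[A,B,C,D,E,F], logical=[B,C,D,E,F,A]
After op 3 (replace(1, 'm')): offset=1, physical=[A,B,m,D,E,F], logical=[B,m,D,E,F,A]
After op 4 (rotate(+3)): offset=4, physical=[A,B,m,D,E,F], logical=[E,F,A,B,m,D]
After op 5 (rotate(-1)): offset=3, physical=[A,B,m,D,E,F], logical=[D,E,F,A,B,m]
After op 6 (rotate(-3)): offset=0, physical=[A,B,m,D,E,F], logical=[A,B,m,D,E,F]
After op 7 (rotate(+2)): offset=2, physical=[A,B,m,D,E,F], logical=[m,D,E,F,A,B]
After op 8 (rotate(+1)): offset=3, physical=[A,B,m,D,E,F], logical=[D,E,F,A,B,m]
After op 9 (swap(2, 0)): offset=3, physical=[A,B,m,F,E,D], logical=[F,E,D,A,B,m]
After op 10 (rotate(-1)): offset=2, physical=[A,B,m,F,E,D], logical=[m,F,E,D,A,B]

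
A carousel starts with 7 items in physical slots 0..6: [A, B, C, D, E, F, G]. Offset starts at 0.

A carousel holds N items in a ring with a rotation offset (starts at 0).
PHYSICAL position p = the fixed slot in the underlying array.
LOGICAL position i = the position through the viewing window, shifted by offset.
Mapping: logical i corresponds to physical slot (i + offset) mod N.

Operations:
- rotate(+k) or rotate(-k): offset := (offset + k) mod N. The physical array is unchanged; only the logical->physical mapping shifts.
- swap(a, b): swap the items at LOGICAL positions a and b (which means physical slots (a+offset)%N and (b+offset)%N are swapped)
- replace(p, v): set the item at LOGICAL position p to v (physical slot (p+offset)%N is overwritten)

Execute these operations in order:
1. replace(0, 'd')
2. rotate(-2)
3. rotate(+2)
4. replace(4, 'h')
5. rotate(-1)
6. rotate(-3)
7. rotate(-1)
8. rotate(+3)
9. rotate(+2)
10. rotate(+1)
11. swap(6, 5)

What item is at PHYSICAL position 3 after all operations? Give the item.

Answer: D

Derivation:
After op 1 (replace(0, 'd')): offset=0, physical=[d,B,C,D,E,F,G], logical=[d,B,C,D,E,F,G]
After op 2 (rotate(-2)): offset=5, physical=[d,B,C,D,E,F,G], logical=[F,G,d,B,C,D,E]
After op 3 (rotate(+2)): offset=0, physical=[d,B,C,D,E,F,G], logical=[d,B,C,D,E,F,G]
After op 4 (replace(4, 'h')): offset=0, physical=[d,B,C,D,h,F,G], logical=[d,B,C,D,h,F,G]
After op 5 (rotate(-1)): offset=6, physical=[d,B,C,D,h,F,G], logical=[G,d,B,C,D,h,F]
After op 6 (rotate(-3)): offset=3, physical=[d,B,C,D,h,F,G], logical=[D,h,F,G,d,B,C]
After op 7 (rotate(-1)): offset=2, physical=[d,B,C,D,h,F,G], logical=[C,D,h,F,G,d,B]
After op 8 (rotate(+3)): offset=5, physical=[d,B,C,D,h,F,G], logical=[F,G,d,B,C,D,h]
After op 9 (rotate(+2)): offset=0, physical=[d,B,C,D,h,F,G], logical=[d,B,C,D,h,F,G]
After op 10 (rotate(+1)): offset=1, physical=[d,B,C,D,h,F,G], logical=[B,C,D,h,F,G,d]
After op 11 (swap(6, 5)): offset=1, physical=[G,B,C,D,h,F,d], logical=[B,C,D,h,F,d,G]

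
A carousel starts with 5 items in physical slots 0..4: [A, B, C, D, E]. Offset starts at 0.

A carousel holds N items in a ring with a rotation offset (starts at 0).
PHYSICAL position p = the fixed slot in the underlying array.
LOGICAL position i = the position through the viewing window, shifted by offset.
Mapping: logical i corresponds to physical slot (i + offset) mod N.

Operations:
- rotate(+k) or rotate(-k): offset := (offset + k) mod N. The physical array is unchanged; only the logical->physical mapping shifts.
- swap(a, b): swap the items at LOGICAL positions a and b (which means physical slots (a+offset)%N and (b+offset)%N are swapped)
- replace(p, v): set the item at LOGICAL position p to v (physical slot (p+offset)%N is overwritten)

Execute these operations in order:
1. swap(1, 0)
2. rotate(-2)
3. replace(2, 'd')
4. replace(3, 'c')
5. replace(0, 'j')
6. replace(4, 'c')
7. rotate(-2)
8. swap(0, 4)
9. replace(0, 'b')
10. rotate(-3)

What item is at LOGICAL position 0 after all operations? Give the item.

After op 1 (swap(1, 0)): offset=0, physical=[B,A,C,D,E], logical=[B,A,C,D,E]
After op 2 (rotate(-2)): offset=3, physical=[B,A,C,D,E], logical=[D,E,B,A,C]
After op 3 (replace(2, 'd')): offset=3, physical=[d,A,C,D,E], logical=[D,E,d,A,C]
After op 4 (replace(3, 'c')): offset=3, physical=[d,c,C,D,E], logical=[D,E,d,c,C]
After op 5 (replace(0, 'j')): offset=3, physical=[d,c,C,j,E], logical=[j,E,d,c,C]
After op 6 (replace(4, 'c')): offset=3, physical=[d,c,c,j,E], logical=[j,E,d,c,c]
After op 7 (rotate(-2)): offset=1, physical=[d,c,c,j,E], logical=[c,c,j,E,d]
After op 8 (swap(0, 4)): offset=1, physical=[c,d,c,j,E], logical=[d,c,j,E,c]
After op 9 (replace(0, 'b')): offset=1, physical=[c,b,c,j,E], logical=[b,c,j,E,c]
After op 10 (rotate(-3)): offset=3, physical=[c,b,c,j,E], logical=[j,E,c,b,c]

Answer: j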